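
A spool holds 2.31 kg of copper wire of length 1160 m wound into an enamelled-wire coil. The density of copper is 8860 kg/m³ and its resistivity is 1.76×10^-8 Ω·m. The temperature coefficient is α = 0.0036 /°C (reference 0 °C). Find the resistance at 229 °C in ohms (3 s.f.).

A = m/(density·L) = 2.31/(8860×1160) = 2.2476e-07 m²
R = ρL/A = (1.76×10^-8)(1160)/(2.2476e-07) = 90.83 Ω
R(229 °C) = 90.83 × (1 + 0.0036×229) = 166 Ω

166 Ω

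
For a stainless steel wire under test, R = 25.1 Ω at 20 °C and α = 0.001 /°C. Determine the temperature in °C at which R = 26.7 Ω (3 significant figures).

R = R₀(1 + α(T − T₀)) ⇒ T = T₀ + (R/R₀ − 1)/α
T = 20 + (26.7/25.1 − 1)/0.001 = 20 + (0.06375)/0.001 = 83.7 °C

83.7 °C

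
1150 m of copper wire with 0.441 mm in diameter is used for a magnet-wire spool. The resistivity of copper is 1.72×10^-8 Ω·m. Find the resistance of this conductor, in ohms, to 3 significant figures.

129 Ω

A = π(d/2)² = π(2.2050e-04 m)² = 1.527e-07 m²
R = ρL/A = (1.72×10^-8)(1150 m)/(1.527e-07 m²) = 129 Ω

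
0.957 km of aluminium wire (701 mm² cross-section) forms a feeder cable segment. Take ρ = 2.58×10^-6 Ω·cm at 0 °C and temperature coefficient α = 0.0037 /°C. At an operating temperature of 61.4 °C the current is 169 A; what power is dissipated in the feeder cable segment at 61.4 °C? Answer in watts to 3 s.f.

1230 W

ρ = 2.58×10^-6 Ω·cm = 2.58×10^-8 Ω·m
A = 701 mm² = 7.010e-04 m²
R₍0₎ = ρL/A = (2.58×10^-8)(957)/(7.010e-04) = 0.03522 Ω
R₍61.4₎ = R₍0₎(1 + αΔT) = 0.03522 × (1 + 0.0037×61.4) = 0.04322 Ω
P = I²R = (169)² × 0.04322 = 1230 W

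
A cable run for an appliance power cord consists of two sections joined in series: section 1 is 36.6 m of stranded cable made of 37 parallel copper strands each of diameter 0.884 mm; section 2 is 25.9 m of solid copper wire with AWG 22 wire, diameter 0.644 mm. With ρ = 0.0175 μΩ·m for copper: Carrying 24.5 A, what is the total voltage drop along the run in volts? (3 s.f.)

ρ = 0.0175 μΩ·m = 1.75×10^-8 Ω·m
Section 1: A_strand = π(4.4200e-04)² = 6.138e-07 m²; R₁ = ρL/(N·A_s) = (1.75×10^-8)(36.6)/(37×6.138e-07) = 0.0282 Ω
Section 2: A = π(0.644/2 mm)² = π(3.2200e-04 m)² = 3.257e-07 m²
R₂ = (1.75×10^-8)(25.9)/(3.257e-07) = 1.391 Ω
R = R₁ + R₂ = 1.42 Ω
V = IR = 24.5 × 1.42 = 34.8 V

34.8 V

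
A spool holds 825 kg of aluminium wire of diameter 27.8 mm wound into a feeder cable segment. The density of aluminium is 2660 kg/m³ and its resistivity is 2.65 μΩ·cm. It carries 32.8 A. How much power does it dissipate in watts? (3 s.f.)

24.0 W

ρ = 2.65 μΩ·cm = 2.65×10^-8 Ω·m
A = π(d/2)² = π(1.3900e-02 m)² = 6.0699e-04 m²
L = m/(density·A) = 825/(2660×6.0699e-04) = 511 m
R = ρL/A = (2.65×10^-8)(511)/(6.0699e-04) = 0.02231 Ω
P = I²R = (32.8)² × 0.02231 = 24.0 W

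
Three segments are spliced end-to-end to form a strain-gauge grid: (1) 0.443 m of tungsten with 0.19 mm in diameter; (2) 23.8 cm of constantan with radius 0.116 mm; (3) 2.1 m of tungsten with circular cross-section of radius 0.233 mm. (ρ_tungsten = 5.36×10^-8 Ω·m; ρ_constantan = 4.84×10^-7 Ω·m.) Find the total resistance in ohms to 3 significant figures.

4.22 Ω

Seg 1: A = π(d/2)² = π(9.5000e-05 m)² = 2.835e-08 m²
R_1 = (5.36×10^-8)(0.443)/(2.835e-08) = 0.8375 Ω
Seg 2: A = πr² = π(1.1600e-04 m)² = 4.227e-08 m²
R_2 = (4.84×10^-7)(0.238)/(4.227e-08) = 2.725 Ω
Seg 3: A = πr² = π(2.3300e-04 m)² = 1.706e-07 m²
R_3 = (5.36×10^-8)(2.1)/(1.706e-07) = 0.66 Ω
R_total = R_1 + R_2 + R_3 = 4.22 Ω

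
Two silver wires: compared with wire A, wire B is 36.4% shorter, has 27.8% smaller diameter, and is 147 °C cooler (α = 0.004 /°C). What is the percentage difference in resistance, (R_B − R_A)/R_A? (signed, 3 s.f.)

-49.7%

R ∝ ρL/d² with ρ ∝ (1+αΔT), so R_B/R_A = (1 − 36.4/100) × (1 − 27.8/100)⁻² × (1 − 0.004×147)
= 0.636 × 1.918 × 0.412 = 0.5027
(R_B − R_A)/R_A = 0.5027 − 1 = -49.7%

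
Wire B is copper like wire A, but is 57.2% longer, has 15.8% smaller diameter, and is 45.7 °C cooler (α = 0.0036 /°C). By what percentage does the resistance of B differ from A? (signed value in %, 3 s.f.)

R ∝ ρL/d² with ρ ∝ (1+αΔT), so R_B/R_A = (1 + 57.2/100) × (1 − 15.8/100)⁻² × (1 − 0.0036×45.7)
= 1.572 × 1.411 × 0.8355 = 1.853
(R_B − R_A)/R_A = 1.853 − 1 = 85.3%

85.3%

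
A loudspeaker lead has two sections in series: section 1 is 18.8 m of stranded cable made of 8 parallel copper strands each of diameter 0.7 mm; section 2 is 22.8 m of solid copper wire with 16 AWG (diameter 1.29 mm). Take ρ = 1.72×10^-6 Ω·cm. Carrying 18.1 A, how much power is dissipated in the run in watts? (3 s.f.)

ρ = 1.72×10^-6 Ω·cm = 1.72×10^-8 Ω·m
Section 1: A_strand = π(3.5000e-04)² = 3.848e-07 m²; R₁ = ρL/(N·A_s) = (1.72×10^-8)(18.8)/(8×3.848e-07) = 0.105 Ω
Section 2: A = π(1.29/2 mm)² = π(6.4500e-04 m)² = 1.307e-06 m²
R₂ = (1.72×10^-8)(22.8)/(1.307e-06) = 0.3001 Ω
R = R₁ + R₂ = 0.4051 Ω
P = I²R = (18.1)² × 0.4051 = 133 W

133 W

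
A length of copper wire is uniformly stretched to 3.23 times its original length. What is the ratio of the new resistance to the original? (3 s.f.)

Volume constant ⇒ A' = A/k with k = 3.23. R' = ρ(kL)/(A/k) = k²R.
Factor = 10.4

10.4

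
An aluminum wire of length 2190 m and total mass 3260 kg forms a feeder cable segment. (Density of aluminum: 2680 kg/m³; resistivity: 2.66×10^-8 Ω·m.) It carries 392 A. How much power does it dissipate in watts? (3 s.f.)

16100 W

A = m/(density·L) = 3260/(2680×2190) = 5.5544e-04 m²
R = ρL/A = (2.66×10^-8)(2190)/(5.5544e-04) = 0.1049 Ω
P = I²R = (392)² × 0.1049 = 16100 W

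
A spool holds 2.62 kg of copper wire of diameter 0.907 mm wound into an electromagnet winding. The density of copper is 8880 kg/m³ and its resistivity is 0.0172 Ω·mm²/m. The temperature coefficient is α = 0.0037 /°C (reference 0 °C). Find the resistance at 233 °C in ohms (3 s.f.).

22.6 Ω

ρ = 0.0172 Ω·mm²/m = 1.72×10^-8 Ω·m
A = π(d/2)² = π(4.5350e-04 m)² = 6.4611e-07 m²
L = m/(density·A) = 2.62/(8880×6.4611e-07) = 456.7 m
R = ρL/A = (1.72×10^-8)(456.7)/(6.4611e-07) = 12.16 Ω
R(233 °C) = 12.16 × (1 + 0.0037×233) = 22.6 Ω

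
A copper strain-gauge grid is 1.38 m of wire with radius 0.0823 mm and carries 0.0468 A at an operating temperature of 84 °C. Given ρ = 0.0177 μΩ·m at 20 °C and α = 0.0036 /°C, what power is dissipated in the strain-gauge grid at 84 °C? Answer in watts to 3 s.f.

0.00309 W

ρ = 0.0177 μΩ·m = 1.77×10^-8 Ω·m
A = πr² = π(8.2300e-05 m)² = 2.128e-08 m²
R₍20₎ = ρL/A = (1.77×10^-8)(1.38)/(2.128e-08) = 1.148 Ω
R₍84₎ = R₍20₎(1 + αΔT) = 1.148 × (1 + 0.0036×64) = 1.412 Ω
P = I²R = (0.0468)² × 1.412 = 0.00309 W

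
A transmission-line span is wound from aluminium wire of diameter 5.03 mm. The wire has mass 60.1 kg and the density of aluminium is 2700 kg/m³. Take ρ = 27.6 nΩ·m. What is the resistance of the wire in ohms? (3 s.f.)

1.56 Ω

ρ = 27.6 nΩ·m = 2.76×10^-8 Ω·m
A = π(d/2)² = π(2.5150e-03 m)² = 1.9871e-05 m²
L = m/(density·A) = 60.1/(2700×1.9871e-05) = 1120 m
R = ρL/A = (2.76×10^-8)(1120)/(1.9871e-05) = 1.56 Ω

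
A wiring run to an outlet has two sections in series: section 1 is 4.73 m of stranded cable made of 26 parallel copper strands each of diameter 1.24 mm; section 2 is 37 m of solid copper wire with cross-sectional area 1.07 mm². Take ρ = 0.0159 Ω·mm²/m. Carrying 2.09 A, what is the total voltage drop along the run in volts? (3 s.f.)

1.15 V

ρ = 0.0159 Ω·mm²/m = 1.59×10^-8 Ω·m
Section 1: A_strand = π(6.2000e-04)² = 1.208e-06 m²; R₁ = ρL/(N·A_s) = (1.59×10^-8)(4.73)/(26×1.208e-06) = 0.002395 Ω
Section 2: A = 1.07 mm² = 1.070e-06 m²
R₂ = (1.59×10^-8)(37)/(1.070e-06) = 0.5498 Ω
R = R₁ + R₂ = 0.5522 Ω
V = IR = 2.09 × 0.5522 = 1.15 V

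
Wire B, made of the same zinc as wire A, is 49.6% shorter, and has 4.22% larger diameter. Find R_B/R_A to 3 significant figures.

0.464

R ∝ L/d², so R_B/R_A = (1 − 49.6/100) × (1 + 4.22/100)⁻²
= 0.504 × 0.9207 = 0.464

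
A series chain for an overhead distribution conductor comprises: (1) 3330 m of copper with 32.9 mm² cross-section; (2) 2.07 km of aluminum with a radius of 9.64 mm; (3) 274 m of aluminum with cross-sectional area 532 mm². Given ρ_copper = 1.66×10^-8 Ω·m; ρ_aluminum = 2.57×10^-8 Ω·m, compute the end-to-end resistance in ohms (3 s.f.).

Seg 1: A = 32.9 mm² = 3.290e-05 m²
R_1 = (1.66×10^-8)(3330)/(3.290e-05) = 1.68 Ω
Seg 2: A = πr² = π(9.6400e-03 m)² = 2.919e-04 m²
R_2 = (2.57×10^-8)(2070)/(2.919e-04) = 0.1822 Ω
Seg 3: A = 532 mm² = 5.320e-04 m²
R_3 = (2.57×10^-8)(274)/(5.320e-04) = 0.01324 Ω
R_total = R_1 + R_2 + R_3 = 1.88 Ω

1.88 Ω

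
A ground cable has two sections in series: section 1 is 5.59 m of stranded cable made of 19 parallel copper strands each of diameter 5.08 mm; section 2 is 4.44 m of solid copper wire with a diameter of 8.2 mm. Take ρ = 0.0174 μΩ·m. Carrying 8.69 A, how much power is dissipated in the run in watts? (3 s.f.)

0.130 W

ρ = 0.0174 μΩ·m = 1.74×10^-8 Ω·m
Section 1: A_strand = π(2.5400e-03)² = 2.027e-05 m²; R₁ = ρL/(N·A_s) = (1.74×10^-8)(5.59)/(19×2.027e-05) = 2.526×10^-4 Ω
Section 2: A = π(d/2)² = π(4.1000e-03 m)² = 5.281e-05 m²
R₂ = (1.74×10^-8)(4.44)/(5.281e-05) = 0.001463 Ω
R = R₁ + R₂ = 0.001715 Ω
P = I²R = (8.69)² × 0.001715 = 0.130 W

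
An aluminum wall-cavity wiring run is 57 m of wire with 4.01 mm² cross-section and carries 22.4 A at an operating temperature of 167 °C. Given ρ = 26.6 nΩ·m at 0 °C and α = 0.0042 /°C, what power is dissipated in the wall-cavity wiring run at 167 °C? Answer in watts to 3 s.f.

323 W

ρ = 26.6 nΩ·m = 2.66×10^-8 Ω·m
A = 4.01 mm² = 4.010e-06 m²
R₍0₎ = ρL/A = (2.66×10^-8)(57)/(4.010e-06) = 0.3781 Ω
R₍167₎ = R₍0₎(1 + αΔT) = 0.3781 × (1 + 0.0042×167) = 0.6433 Ω
P = I²R = (22.4)² × 0.6433 = 323 W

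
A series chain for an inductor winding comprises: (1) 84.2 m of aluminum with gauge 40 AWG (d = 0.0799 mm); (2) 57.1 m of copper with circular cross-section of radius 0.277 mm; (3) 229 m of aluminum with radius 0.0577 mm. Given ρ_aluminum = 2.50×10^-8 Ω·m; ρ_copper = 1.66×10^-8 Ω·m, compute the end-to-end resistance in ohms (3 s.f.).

Seg 1: A = π(0.0799/2 mm)² = π(3.9950e-05 m)² = 5.014e-09 m²
R_1 = (2.50×10^-8)(84.2)/(5.014e-09) = 419.8 Ω
Seg 2: A = πr² = π(2.7700e-04 m)² = 2.411e-07 m²
R_2 = (1.66×10^-8)(57.1)/(2.411e-07) = 3.932 Ω
Seg 3: A = πr² = π(5.7700e-05 m)² = 1.046e-08 m²
R_3 = (2.50×10^-8)(229)/(1.046e-08) = 547.4 Ω
R_total = R_1 + R_2 + R_3 = 971 Ω

971 Ω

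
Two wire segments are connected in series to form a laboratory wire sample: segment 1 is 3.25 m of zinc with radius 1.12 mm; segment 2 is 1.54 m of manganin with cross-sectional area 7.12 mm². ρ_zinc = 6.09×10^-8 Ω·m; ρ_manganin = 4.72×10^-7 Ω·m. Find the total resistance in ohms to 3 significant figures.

Segment 1: A = πr² = π(1.1200e-03 m)² = 3.941e-06 m²
R₁ = ρL/A = (6.09×10^-8)(3.25)/(3.941e-06) = 0.05022 Ω
Segment 2: A = 7.12 mm² = 7.120e-06 m²
R₂ = (4.72×10^-7)(1.54)/(7.120e-06) = 0.1021 Ω
R = R₁ + R₂ = 0.152 Ω

0.152 Ω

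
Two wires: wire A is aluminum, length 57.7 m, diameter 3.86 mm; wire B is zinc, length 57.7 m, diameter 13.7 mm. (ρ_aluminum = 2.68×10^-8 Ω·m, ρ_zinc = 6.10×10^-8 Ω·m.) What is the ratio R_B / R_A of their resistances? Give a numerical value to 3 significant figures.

0.181

R ∝ ρL/d², so R_B/R_A = (ρ_B/ρ_A) × (d_A/d_B)²
= (6.10×10^-8/2.68×10^-8) × (3.86/13.7)² = 0.181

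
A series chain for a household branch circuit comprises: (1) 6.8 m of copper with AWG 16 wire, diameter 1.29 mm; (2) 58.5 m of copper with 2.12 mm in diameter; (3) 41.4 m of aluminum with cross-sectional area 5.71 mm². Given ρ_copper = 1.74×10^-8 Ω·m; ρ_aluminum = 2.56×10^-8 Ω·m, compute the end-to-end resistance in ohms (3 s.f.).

Seg 1: A = π(1.29/2 mm)² = π(6.4500e-04 m)² = 1.307e-06 m²
R_1 = (1.74×10^-8)(6.8)/(1.307e-06) = 0.09053 Ω
Seg 2: A = π(d/2)² = π(1.0600e-03 m)² = 3.530e-06 m²
R_2 = (1.74×10^-8)(58.5)/(3.530e-06) = 0.2884 Ω
Seg 3: A = 5.71 mm² = 5.710e-06 m²
R_3 = (2.56×10^-8)(41.4)/(5.710e-06) = 0.1856 Ω
R_total = R_1 + R_2 + R_3 = 0.565 Ω

0.565 Ω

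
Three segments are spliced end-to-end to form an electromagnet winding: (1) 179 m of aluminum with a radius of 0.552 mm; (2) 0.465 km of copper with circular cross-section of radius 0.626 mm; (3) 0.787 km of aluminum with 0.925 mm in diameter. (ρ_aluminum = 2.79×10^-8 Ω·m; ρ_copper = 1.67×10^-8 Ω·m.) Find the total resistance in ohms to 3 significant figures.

Seg 1: A = πr² = π(5.5200e-04 m)² = 9.573e-07 m²
R_1 = (2.79×10^-8)(179)/(9.573e-07) = 5.217 Ω
Seg 2: A = πr² = π(6.2600e-04 m)² = 1.231e-06 m²
R_2 = (1.67×10^-8)(465)/(1.231e-06) = 6.308 Ω
Seg 3: A = π(d/2)² = π(4.6250e-04 m)² = 6.720e-07 m²
R_3 = (2.79×10^-8)(787)/(6.720e-07) = 32.67 Ω
R_total = R_1 + R_2 + R_3 = 44.2 Ω

44.2 Ω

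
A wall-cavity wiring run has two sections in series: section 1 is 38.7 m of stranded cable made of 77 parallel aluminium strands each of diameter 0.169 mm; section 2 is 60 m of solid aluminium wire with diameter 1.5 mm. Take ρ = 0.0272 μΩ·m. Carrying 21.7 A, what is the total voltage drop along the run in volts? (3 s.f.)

ρ = 0.0272 μΩ·m = 2.72×10^-8 Ω·m
Section 1: A_strand = π(8.4500e-05)² = 2.243e-08 m²; R₁ = ρL/(N·A_s) = (2.72×10^-8)(38.7)/(77×2.243e-08) = 0.6094 Ω
Section 2: A = π(d/2)² = π(7.5000e-04 m)² = 1.767e-06 m²
R₂ = (2.72×10^-8)(60)/(1.767e-06) = 0.9235 Ω
R = R₁ + R₂ = 1.533 Ω
V = IR = 21.7 × 1.533 = 33.3 V

33.3 V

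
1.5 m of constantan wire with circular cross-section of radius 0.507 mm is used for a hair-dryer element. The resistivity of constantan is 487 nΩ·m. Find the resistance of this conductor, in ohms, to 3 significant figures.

ρ = 487 nΩ·m = 4.87×10^-7 Ω·m
A = πr² = π(5.0700e-04 m)² = 8.075e-07 m²
R = ρL/A = (4.87×10^-7)(1.5 m)/(8.075e-07 m²) = 0.905 Ω

0.905 Ω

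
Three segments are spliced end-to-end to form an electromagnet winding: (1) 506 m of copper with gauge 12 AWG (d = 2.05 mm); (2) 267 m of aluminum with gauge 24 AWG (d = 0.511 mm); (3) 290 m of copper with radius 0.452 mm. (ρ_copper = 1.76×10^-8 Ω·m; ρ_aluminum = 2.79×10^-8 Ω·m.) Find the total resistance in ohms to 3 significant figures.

47.0 Ω

Seg 1: A = π(2.05/2 mm)² = π(1.0250e-03 m)² = 3.301e-06 m²
R_1 = (1.76×10^-8)(506)/(3.301e-06) = 2.698 Ω
Seg 2: A = π(0.511/2 mm)² = π(2.5550e-04 m)² = 2.051e-07 m²
R_2 = (2.79×10^-8)(267)/(2.051e-07) = 36.32 Ω
Seg 3: A = πr² = π(4.5200e-04 m)² = 6.418e-07 m²
R_3 = (1.76×10^-8)(290)/(6.418e-07) = 7.952 Ω
R_total = R_1 + R_2 + R_3 = 47.0 Ω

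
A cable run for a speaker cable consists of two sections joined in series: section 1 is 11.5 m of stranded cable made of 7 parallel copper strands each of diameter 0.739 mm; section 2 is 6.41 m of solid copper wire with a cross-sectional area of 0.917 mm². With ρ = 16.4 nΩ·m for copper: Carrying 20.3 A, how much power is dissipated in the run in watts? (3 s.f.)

ρ = 16.4 nΩ·m = 1.64×10^-8 Ω·m
Section 1: A_strand = π(3.6950e-04)² = 4.289e-07 m²; R₁ = ρL/(N·A_s) = (1.64×10^-8)(11.5)/(7×4.289e-07) = 0.06282 Ω
Section 2: A = 0.917 mm² = 9.170e-07 m²
R₂ = (1.64×10^-8)(6.41)/(9.170e-07) = 0.1146 Ω
R = R₁ + R₂ = 0.1775 Ω
P = I²R = (20.3)² × 0.1775 = 73.1 W

73.1 W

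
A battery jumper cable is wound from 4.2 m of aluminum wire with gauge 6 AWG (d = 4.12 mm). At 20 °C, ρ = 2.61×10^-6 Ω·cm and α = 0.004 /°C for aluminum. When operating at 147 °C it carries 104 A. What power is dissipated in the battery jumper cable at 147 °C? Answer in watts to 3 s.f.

ρ = 2.61×10^-6 Ω·cm = 2.61×10^-8 Ω·m
A = π(4.12/2 mm)² = π(2.0600e-03 m)² = 1.333e-05 m²
R₍20₎ = ρL/A = (2.61×10^-8)(4.2)/(1.333e-05) = 0.008223 Ω
R₍147₎ = R₍20₎(1 + αΔT) = 0.008223 × (1 + 0.004×127) = 0.0124 Ω
P = I²R = (104)² × 0.0124 = 134 W

134 W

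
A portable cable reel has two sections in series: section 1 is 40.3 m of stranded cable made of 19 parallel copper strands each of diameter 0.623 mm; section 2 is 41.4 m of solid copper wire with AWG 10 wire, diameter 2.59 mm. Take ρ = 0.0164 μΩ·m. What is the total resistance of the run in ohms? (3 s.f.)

0.243 Ω

ρ = 0.0164 μΩ·m = 1.64×10^-8 Ω·m
Section 1: A_strand = π(3.1150e-04)² = 3.048e-07 m²; R₁ = ρL/(N·A_s) = (1.64×10^-8)(40.3)/(19×3.048e-07) = 0.1141 Ω
Section 2: A = π(2.59/2 mm)² = π(1.2950e-03 m)² = 5.269e-06 m²
R₂ = (1.64×10^-8)(41.4)/(5.269e-06) = 0.1289 Ω
R = R₁ + R₂ = 0.243 Ω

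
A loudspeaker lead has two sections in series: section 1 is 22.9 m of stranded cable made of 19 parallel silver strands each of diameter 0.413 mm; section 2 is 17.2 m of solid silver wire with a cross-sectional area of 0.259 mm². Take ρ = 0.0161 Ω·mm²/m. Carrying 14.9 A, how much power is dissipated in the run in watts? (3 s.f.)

ρ = 0.0161 Ω·mm²/m = 1.61×10^-8 Ω·m
Section 1: A_strand = π(2.0650e-04)² = 1.340e-07 m²; R₁ = ρL/(N·A_s) = (1.61×10^-8)(22.9)/(19×1.340e-07) = 0.1448 Ω
Section 2: A = 0.259 mm² = 2.590e-07 m²
R₂ = (1.61×10^-8)(17.2)/(2.590e-07) = 1.069 Ω
R = R₁ + R₂ = 1.214 Ω
P = I²R = (14.9)² × 1.214 = 270 W

270 W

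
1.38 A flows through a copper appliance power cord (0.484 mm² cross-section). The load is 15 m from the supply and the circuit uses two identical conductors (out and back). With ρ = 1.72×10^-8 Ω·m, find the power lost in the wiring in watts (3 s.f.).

A = 0.484 mm² = 4.840e-07 m²
Total conductor length (both ways) L = 2 × 15 = 30 m
R = ρL/A = (1.72×10^-8)(30)/(4.840e-07) = 1.066 Ω
P = I²R = (1.38)² × 1.066 = 2.03 W

2.03 W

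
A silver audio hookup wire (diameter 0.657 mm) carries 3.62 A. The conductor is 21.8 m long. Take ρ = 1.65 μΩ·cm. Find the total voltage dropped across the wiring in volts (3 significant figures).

3.84 V

ρ = 1.65 μΩ·cm = 1.65×10^-8 Ω·m
A = π(d/2)² = π(3.2850e-04 m)² = 3.390e-07 m²
R = ρL/A = (1.65×10^-8)(21.8)/(3.390e-07) = 1.061 Ω
V = IR = 3.62 × 1.061 = 3.84 V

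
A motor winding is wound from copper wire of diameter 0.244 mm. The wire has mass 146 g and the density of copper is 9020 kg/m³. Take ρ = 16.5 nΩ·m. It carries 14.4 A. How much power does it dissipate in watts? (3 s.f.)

ρ = 16.5 nΩ·m = 1.65×10^-8 Ω·m
A = π(d/2)² = π(1.2200e-04 m)² = 4.6759e-08 m²
L = m/(density·A) = 0.146/(9020×4.6759e-08) = 346.2 m
R = ρL/A = (1.65×10^-8)(346.2)/(4.6759e-08) = 122.1 Ω
P = I²R = (14.4)² × 122.1 = 25300 W

25300 W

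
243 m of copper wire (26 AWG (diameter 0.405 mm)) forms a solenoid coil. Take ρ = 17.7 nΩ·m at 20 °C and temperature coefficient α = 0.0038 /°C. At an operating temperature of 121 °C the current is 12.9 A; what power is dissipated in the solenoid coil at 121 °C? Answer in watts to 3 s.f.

7690 W

ρ = 17.7 nΩ·m = 1.77×10^-8 Ω·m
A = π(0.405/2 mm)² = π(2.0250e-04 m)² = 1.288e-07 m²
R₍20₎ = ρL/A = (1.77×10^-8)(243)/(1.288e-07) = 33.39 Ω
R₍121₎ = R₍20₎(1 + αΔT) = 33.39 × (1 + 0.0038×101) = 46.2 Ω
P = I²R = (12.9)² × 46.2 = 7690 W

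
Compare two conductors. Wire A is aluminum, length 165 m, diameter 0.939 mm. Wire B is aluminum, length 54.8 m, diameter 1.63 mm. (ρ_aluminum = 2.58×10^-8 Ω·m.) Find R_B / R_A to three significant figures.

0.110

R ∝ ρL/d², so R_B/R_A = (L_B/L_A) × (d_A/d_B)²
= (54.8/165) × (0.939/1.63)² = 0.110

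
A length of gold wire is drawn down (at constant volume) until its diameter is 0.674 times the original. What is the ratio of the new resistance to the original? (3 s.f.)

Volume constant ⇒ L' = L/r² with r = 0.674. R' = ρL'/A' = ρ(L/r²)/(πr²d₀²/4) = R/r⁴.
Factor = 4.85

4.85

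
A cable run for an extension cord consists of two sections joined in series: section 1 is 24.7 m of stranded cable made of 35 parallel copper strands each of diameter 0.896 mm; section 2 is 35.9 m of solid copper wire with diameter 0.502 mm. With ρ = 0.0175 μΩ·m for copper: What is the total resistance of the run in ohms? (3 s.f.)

3.19 Ω

ρ = 0.0175 μΩ·m = 1.75×10^-8 Ω·m
Section 1: A_strand = π(4.4800e-04)² = 6.305e-07 m²; R₁ = ρL/(N·A_s) = (1.75×10^-8)(24.7)/(35×6.305e-07) = 0.01959 Ω
Section 2: A = π(d/2)² = π(2.5100e-04 m)² = 1.979e-07 m²
R₂ = (1.75×10^-8)(35.9)/(1.979e-07) = 3.174 Ω
R = R₁ + R₂ = 3.19 Ω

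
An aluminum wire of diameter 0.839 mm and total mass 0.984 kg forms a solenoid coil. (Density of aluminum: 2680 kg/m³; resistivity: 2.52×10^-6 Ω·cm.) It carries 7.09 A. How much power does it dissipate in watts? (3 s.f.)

1520 W

ρ = 2.52×10^-6 Ω·cm = 2.52×10^-8 Ω·m
A = π(d/2)² = π(4.1950e-04 m)² = 5.5286e-07 m²
L = m/(density·A) = 0.984/(2680×5.5286e-07) = 664.1 m
R = ρL/A = (2.52×10^-8)(664.1)/(5.5286e-07) = 30.27 Ω
P = I²R = (7.09)² × 30.27 = 1520 W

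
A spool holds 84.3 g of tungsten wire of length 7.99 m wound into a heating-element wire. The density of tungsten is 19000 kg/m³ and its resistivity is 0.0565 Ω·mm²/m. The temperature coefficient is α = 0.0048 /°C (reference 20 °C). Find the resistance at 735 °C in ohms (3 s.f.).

ρ = 0.0565 Ω·mm²/m = 5.65×10^-8 Ω·m
A = m/(density·L) = 0.0843/(19000×7.99) = 5.5530e-07 m²
R = ρL/A = (5.65×10^-8)(7.99)/(5.5530e-07) = 0.813 Ω
R(735 °C) = 0.813 × (1 + 0.0048×715) = 3.60 Ω

3.60 Ω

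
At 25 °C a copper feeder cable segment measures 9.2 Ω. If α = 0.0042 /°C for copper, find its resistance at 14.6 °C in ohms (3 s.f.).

8.80 Ω

ΔT = 14.6 − 25 = -10.4 °C
R = R₀(1 + αΔT) = 9.2 × (1 + 0.0042×-10.4) = 9.2 × 0.9563 = 8.80 Ω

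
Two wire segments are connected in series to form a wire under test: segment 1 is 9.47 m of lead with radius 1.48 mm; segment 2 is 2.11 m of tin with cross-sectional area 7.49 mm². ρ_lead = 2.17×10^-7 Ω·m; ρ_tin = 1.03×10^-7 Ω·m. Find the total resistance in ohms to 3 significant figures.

Segment 1: A = πr² = π(1.4800e-03 m)² = 6.881e-06 m²
R₁ = ρL/A = (2.17×10^-7)(9.47)/(6.881e-06) = 0.2986 Ω
Segment 2: A = 7.49 mm² = 7.490e-06 m²
R₂ = (1.03×10^-7)(2.11)/(7.490e-06) = 0.02902 Ω
R = R₁ + R₂ = 0.328 Ω

0.328 Ω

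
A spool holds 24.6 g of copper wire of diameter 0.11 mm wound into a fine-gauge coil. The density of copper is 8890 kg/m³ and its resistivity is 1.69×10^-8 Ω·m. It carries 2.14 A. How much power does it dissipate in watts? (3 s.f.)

A = π(d/2)² = π(5.5000e-05 m)² = 9.5033e-09 m²
L = m/(density·A) = 0.0246/(8890×9.5033e-09) = 291.2 m
R = ρL/A = (1.69×10^-8)(291.2)/(9.5033e-09) = 517.8 Ω
P = I²R = (2.14)² × 517.8 = 2370 W

2370 W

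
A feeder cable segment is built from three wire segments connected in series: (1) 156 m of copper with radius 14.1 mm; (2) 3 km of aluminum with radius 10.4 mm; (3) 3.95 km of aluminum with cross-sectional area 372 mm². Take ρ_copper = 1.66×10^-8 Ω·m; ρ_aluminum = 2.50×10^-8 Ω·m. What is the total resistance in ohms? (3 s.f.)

Seg 1: A = πr² = π(1.4100e-02 m)² = 6.246e-04 m²
R_1 = (1.66×10^-8)(156)/(6.246e-04) = 0.004146 Ω
Seg 2: A = πr² = π(1.0400e-02 m)² = 3.398e-04 m²
R_2 = (2.50×10^-8)(3000)/(3.398e-04) = 0.2207 Ω
Seg 3: A = 372 mm² = 3.720e-04 m²
R_3 = (2.50×10^-8)(3950)/(3.720e-04) = 0.2655 Ω
R_total = R_1 + R_2 + R_3 = 0.490 Ω

0.490 Ω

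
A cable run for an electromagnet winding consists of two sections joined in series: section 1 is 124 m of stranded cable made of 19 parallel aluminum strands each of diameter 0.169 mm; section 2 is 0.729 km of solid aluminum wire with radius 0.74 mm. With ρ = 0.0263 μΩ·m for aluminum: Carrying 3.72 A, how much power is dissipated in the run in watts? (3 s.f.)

260 W

ρ = 0.0263 μΩ·m = 2.63×10^-8 Ω·m
Section 1: A_strand = π(8.4500e-05)² = 2.243e-08 m²; R₁ = ρL/(N·A_s) = (2.63×10^-8)(124)/(19×2.243e-08) = 7.652 Ω
Section 2: A = πr² = π(7.4000e-04 m)² = 1.720e-06 m²
R₂ = (2.63×10^-8)(729)/(1.720e-06) = 11.14 Ω
R = R₁ + R₂ = 18.8 Ω
P = I²R = (3.72)² × 18.8 = 260 W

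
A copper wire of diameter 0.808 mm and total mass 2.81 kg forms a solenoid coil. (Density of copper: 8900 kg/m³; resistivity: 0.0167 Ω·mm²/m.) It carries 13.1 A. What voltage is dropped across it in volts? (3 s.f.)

ρ = 0.0167 Ω·mm²/m = 1.67×10^-8 Ω·m
A = π(d/2)² = π(4.0400e-04 m)² = 5.1276e-07 m²
L = m/(density·A) = 2.81/(8900×5.1276e-07) = 615.7 m
R = ρL/A = (1.67×10^-8)(615.7)/(5.1276e-07) = 20.05 Ω
V = IR = 13.1 × 20.05 = 263 V

263 V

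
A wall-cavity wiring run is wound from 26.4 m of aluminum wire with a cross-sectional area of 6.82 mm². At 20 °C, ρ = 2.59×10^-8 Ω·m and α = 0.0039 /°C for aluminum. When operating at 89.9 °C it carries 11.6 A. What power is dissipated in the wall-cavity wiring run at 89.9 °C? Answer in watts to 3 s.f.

A = 6.82 mm² = 6.820e-06 m²
R₍20₎ = ρL/A = (2.59×10^-8)(26.4)/(6.820e-06) = 0.1003 Ω
R₍89.9₎ = R₍20₎(1 + αΔT) = 0.1003 × (1 + 0.0039×69.9) = 0.1276 Ω
P = I²R = (11.6)² × 0.1276 = 17.2 W

17.2 W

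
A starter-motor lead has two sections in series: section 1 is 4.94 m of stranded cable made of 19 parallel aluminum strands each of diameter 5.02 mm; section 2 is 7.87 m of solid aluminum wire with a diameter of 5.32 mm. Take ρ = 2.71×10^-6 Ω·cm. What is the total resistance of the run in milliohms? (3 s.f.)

9.95 mΩ

ρ = 2.71×10^-6 Ω·cm = 2.71×10^-8 Ω·m
Section 1: A_strand = π(2.5100e-03)² = 1.979e-05 m²; R₁ = ρL/(N·A_s) = (2.71×10^-8)(4.94)/(19×1.979e-05) = 3.560×10^-4 Ω
Section 2: A = π(d/2)² = π(2.6600e-03 m)² = 2.223e-05 m²
R₂ = (2.71×10^-8)(7.87)/(2.223e-05) = 0.009595 Ω
R = R₁ + R₂ = 9.95 mΩ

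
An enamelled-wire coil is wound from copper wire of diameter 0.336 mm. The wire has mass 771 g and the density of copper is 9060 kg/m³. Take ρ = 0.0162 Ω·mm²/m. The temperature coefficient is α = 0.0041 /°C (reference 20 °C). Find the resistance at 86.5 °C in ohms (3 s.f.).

223 Ω

ρ = 0.0162 Ω·mm²/m = 1.62×10^-8 Ω·m
A = π(d/2)² = π(1.6800e-04 m)² = 8.8668e-08 m²
L = m/(density·A) = 0.771/(9060×8.8668e-08) = 959.7 m
R = ρL/A = (1.62×10^-8)(959.7)/(8.8668e-08) = 175.3 Ω
R(86.5 °C) = 175.3 × (1 + 0.0041×66.5) = 223 Ω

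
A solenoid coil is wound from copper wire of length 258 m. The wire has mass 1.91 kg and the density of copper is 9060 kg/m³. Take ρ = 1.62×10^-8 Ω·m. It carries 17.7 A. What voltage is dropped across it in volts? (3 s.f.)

90.5 V

A = m/(density·L) = 1.91/(9060×258) = 8.1712e-07 m²
R = ρL/A = (1.62×10^-8)(258)/(8.1712e-07) = 5.115 Ω
V = IR = 17.7 × 5.115 = 90.5 V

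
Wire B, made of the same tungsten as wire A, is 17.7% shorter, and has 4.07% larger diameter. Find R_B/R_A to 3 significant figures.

0.760

R ∝ L/d², so R_B/R_A = (1 − 17.7/100) × (1 + 4.07/100)⁻²
= 0.823 × 0.9233 = 0.760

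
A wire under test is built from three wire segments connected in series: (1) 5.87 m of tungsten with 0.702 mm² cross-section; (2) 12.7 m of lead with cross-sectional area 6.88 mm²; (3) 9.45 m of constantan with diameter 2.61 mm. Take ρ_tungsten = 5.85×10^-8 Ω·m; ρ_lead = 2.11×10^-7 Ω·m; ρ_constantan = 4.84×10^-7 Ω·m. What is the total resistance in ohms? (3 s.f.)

Seg 1: A = 0.702 mm² = 7.020e-07 m²
R_1 = (5.85×10^-8)(5.87)/(7.020e-07) = 0.4892 Ω
Seg 2: A = 6.88 mm² = 6.880e-06 m²
R_2 = (2.11×10^-7)(12.7)/(6.880e-06) = 0.3895 Ω
Seg 3: A = π(d/2)² = π(1.3050e-03 m)² = 5.350e-06 m²
R_3 = (4.84×10^-7)(9.45)/(5.350e-06) = 0.8549 Ω
R_total = R_1 + R_2 + R_3 = 1.73 Ω

1.73 Ω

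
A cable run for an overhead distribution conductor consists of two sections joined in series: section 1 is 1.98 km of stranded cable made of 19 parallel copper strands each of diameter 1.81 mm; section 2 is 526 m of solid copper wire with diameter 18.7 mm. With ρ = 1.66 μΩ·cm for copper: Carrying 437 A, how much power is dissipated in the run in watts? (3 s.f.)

ρ = 1.66 μΩ·cm = 1.66×10^-8 Ω·m
Section 1: A_strand = π(9.0500e-04)² = 2.573e-06 m²; R₁ = ρL/(N·A_s) = (1.66×10^-8)(1980)/(19×2.573e-06) = 0.6723 Ω
Section 2: A = π(d/2)² = π(9.3500e-03 m)² = 2.746e-04 m²
R₂ = (1.66×10^-8)(526)/(2.746e-04) = 0.03179 Ω
R = R₁ + R₂ = 0.7041 Ω
P = I²R = (437)² × 0.7041 = 1.34×10^5 W

1.34×10^5 W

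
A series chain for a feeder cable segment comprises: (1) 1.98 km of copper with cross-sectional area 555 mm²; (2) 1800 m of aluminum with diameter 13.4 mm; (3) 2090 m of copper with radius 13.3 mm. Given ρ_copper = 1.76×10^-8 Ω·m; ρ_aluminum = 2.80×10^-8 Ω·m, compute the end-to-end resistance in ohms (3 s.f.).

Seg 1: A = 555 mm² = 5.550e-04 m²
R_1 = (1.76×10^-8)(1980)/(5.550e-04) = 0.06279 Ω
Seg 2: A = π(d/2)² = π(6.7000e-03 m)² = 1.410e-04 m²
R_2 = (2.80×10^-8)(1800)/(1.410e-04) = 0.3574 Ω
Seg 3: A = πr² = π(1.3300e-02 m)² = 5.557e-04 m²
R_3 = (1.76×10^-8)(2090)/(5.557e-04) = 0.06619 Ω
R_total = R_1 + R_2 + R_3 = 0.486 Ω

0.486 Ω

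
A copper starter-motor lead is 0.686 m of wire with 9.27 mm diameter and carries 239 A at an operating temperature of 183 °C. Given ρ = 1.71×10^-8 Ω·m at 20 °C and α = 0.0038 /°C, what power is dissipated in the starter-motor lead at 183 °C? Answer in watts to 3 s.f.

A = π(d/2)² = π(4.6350e-03 m)² = 6.749e-05 m²
R₍20₎ = ρL/A = (1.71×10^-8)(0.686)/(6.749e-05) = 1.738×10^-4 Ω
R₍183₎ = R₍20₎(1 + αΔT) = 1.738×10^-4 × (1 + 0.0038×163) = 2.815×10^-4 Ω
P = I²R = (239)² × 2.815×10^-4 = 16.1 W

16.1 W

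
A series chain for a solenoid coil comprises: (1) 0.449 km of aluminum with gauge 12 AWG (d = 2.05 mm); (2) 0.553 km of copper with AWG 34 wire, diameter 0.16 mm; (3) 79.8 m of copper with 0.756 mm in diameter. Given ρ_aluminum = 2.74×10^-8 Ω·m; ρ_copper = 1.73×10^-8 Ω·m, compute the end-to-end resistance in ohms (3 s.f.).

Seg 1: A = π(2.05/2 mm)² = π(1.0250e-03 m)² = 3.301e-06 m²
R_1 = (2.74×10^-8)(449)/(3.301e-06) = 3.727 Ω
Seg 2: A = π(0.16/2 mm)² = π(8.0000e-05 m)² = 2.011e-08 m²
R_2 = (1.73×10^-8)(553)/(2.011e-08) = 475.8 Ω
Seg 3: A = π(d/2)² = π(3.7800e-04 m)² = 4.489e-07 m²
R_3 = (1.73×10^-8)(79.8)/(4.489e-07) = 3.075 Ω
R_total = R_1 + R_2 + R_3 = 483 Ω

483 Ω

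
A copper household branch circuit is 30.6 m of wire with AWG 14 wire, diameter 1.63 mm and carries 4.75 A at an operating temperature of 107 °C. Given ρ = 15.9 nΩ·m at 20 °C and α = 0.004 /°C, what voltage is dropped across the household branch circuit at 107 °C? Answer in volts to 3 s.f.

ρ = 15.9 nΩ·m = 1.59×10^-8 Ω·m
A = π(1.63/2 mm)² = π(8.1500e-04 m)² = 2.087e-06 m²
R₍20₎ = ρL/A = (1.59×10^-8)(30.6)/(2.087e-06) = 0.2332 Ω
R₍107₎ = R₍20₎(1 + αΔT) = 0.2332 × (1 + 0.004×87) = 0.3143 Ω
V = IR = 4.75 × 0.3143 = 1.49 V

1.49 V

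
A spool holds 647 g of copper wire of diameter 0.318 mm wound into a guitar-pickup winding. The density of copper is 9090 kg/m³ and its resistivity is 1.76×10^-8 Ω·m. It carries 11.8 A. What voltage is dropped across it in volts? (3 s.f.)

2340 V

A = π(d/2)² = π(1.5900e-04 m)² = 7.9423e-08 m²
L = m/(density·A) = 0.647/(9090×7.9423e-08) = 896.2 m
R = ρL/A = (1.76×10^-8)(896.2)/(7.9423e-08) = 198.6 Ω
V = IR = 11.8 × 198.6 = 2340 V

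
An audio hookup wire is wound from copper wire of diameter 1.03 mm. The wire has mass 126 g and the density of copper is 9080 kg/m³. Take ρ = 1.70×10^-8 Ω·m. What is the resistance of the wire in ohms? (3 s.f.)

0.340 Ω

A = π(d/2)² = π(5.1500e-04 m)² = 8.3323e-07 m²
L = m/(density·A) = 0.126/(9080×8.3323e-07) = 16.65 m
R = ρL/A = (1.70×10^-8)(16.65)/(8.3323e-07) = 0.340 Ω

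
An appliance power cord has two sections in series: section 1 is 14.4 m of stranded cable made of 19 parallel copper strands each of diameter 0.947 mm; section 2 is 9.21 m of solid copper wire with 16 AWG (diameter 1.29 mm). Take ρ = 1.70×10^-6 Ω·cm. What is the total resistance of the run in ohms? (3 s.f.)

0.138 Ω

ρ = 1.70×10^-6 Ω·cm = 1.70×10^-8 Ω·m
Section 1: A_strand = π(4.7350e-04)² = 7.044e-07 m²; R₁ = ρL/(N·A_s) = (1.70×10^-8)(14.4)/(19×7.044e-07) = 0.01829 Ω
Section 2: A = π(1.29/2 mm)² = π(6.4500e-04 m)² = 1.307e-06 m²
R₂ = (1.70×10^-8)(9.21)/(1.307e-06) = 0.1198 Ω
R = R₁ + R₂ = 0.138 Ω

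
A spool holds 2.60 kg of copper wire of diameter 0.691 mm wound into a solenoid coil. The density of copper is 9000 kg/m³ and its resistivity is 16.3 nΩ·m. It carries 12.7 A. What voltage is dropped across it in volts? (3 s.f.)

425 V

ρ = 16.3 nΩ·m = 1.63×10^-8 Ω·m
A = π(d/2)² = π(3.4550e-04 m)² = 3.7501e-07 m²
L = m/(density·A) = 2.6/(9000×3.7501e-07) = 770.3 m
R = ρL/A = (1.63×10^-8)(770.3)/(3.7501e-07) = 33.48 Ω
V = IR = 12.7 × 33.48 = 425 V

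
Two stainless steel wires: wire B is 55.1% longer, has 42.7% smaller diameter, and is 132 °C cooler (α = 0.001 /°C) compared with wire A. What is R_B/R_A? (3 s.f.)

R ∝ ρL/d² with ρ ∝ (1+αΔT), so R_B/R_A = (1 + 55.1/100) × (1 − 42.7/100)⁻² × (1 − 0.001×132)
= 1.551 × 3.046 × 0.868 = 4.10

4.10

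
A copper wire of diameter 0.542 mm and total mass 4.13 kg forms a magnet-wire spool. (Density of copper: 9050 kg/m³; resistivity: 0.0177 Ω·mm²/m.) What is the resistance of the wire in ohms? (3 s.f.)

152 Ω

ρ = 0.0177 Ω·mm²/m = 1.77×10^-8 Ω·m
A = π(d/2)² = π(2.7100e-04 m)² = 2.3072e-07 m²
L = m/(density·A) = 4.13/(9050×2.3072e-07) = 1978 m
R = ρL/A = (1.77×10^-8)(1978)/(2.3072e-07) = 152 Ω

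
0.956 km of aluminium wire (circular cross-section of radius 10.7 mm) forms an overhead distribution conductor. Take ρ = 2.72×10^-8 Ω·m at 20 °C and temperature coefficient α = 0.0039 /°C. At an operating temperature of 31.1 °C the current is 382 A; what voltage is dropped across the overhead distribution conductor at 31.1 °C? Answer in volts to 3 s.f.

28.8 V

A = πr² = π(1.0700e-02 m)² = 3.597e-04 m²
R₍20₎ = ρL/A = (2.72×10^-8)(956)/(3.597e-04) = 0.0723 Ω
R₍31.1₎ = R₍20₎(1 + αΔT) = 0.0723 × (1 + 0.0039×11.1) = 0.07542 Ω
V = IR = 382 × 0.07542 = 28.8 V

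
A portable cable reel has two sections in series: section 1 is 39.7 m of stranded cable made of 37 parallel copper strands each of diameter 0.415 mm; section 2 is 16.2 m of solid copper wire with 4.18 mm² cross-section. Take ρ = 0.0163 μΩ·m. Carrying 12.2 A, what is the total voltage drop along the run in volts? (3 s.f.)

2.35 V

ρ = 0.0163 μΩ·m = 1.63×10^-8 Ω·m
Section 1: A_strand = π(2.0750e-04)² = 1.353e-07 m²; R₁ = ρL/(N·A_s) = (1.63×10^-8)(39.7)/(37×1.353e-07) = 0.1293 Ω
Section 2: A = 4.18 mm² = 4.180e-06 m²
R₂ = (1.63×10^-8)(16.2)/(4.180e-06) = 0.06317 Ω
R = R₁ + R₂ = 0.1925 Ω
V = IR = 12.2 × 0.1925 = 2.35 V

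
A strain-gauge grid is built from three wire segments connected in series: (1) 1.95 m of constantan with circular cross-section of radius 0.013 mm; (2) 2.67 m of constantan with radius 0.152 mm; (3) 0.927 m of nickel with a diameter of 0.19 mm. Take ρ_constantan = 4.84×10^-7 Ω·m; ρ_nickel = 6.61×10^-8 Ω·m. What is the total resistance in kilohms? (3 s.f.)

1.80 kΩ

Seg 1: A = πr² = π(1.3000e-05 m)² = 5.309e-10 m²
R_1 = (4.84×10^-7)(1.95)/(5.309e-10) = 1778 Ω
Seg 2: A = πr² = π(1.5200e-04 m)² = 7.258e-08 m²
R_2 = (4.84×10^-7)(2.67)/(7.258e-08) = 17.8 Ω
Seg 3: A = π(d/2)² = π(9.5000e-05 m)² = 2.835e-08 m²
R_3 = (6.61×10^-8)(0.927)/(2.835e-08) = 2.161 Ω
R_total = R_1 + R_2 + R_3 = 1.80 kΩ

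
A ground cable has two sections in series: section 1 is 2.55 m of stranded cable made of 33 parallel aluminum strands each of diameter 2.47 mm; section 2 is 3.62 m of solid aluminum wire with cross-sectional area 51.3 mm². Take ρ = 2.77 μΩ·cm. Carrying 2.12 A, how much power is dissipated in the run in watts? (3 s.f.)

ρ = 2.77 μΩ·cm = 2.77×10^-8 Ω·m
Section 1: A_strand = π(1.2350e-03)² = 4.792e-06 m²; R₁ = ρL/(N·A_s) = (2.77×10^-8)(2.55)/(33×4.792e-06) = 4.467×10^-4 Ω
Section 2: A = 51.3 mm² = 5.130e-05 m²
R₂ = (2.77×10^-8)(3.62)/(5.130e-05) = 0.001955 Ω
R = R₁ + R₂ = 0.002401 Ω
P = I²R = (2.12)² × 0.002401 = 0.0108 W

0.0108 W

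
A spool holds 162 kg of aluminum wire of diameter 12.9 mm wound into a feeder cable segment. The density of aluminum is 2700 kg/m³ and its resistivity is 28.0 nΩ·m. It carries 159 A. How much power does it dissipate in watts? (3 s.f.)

2490 W

ρ = 28.0 nΩ·m = 2.80×10^-8 Ω·m
A = π(d/2)² = π(6.4500e-03 m)² = 1.3070e-04 m²
L = m/(density·A) = 162/(2700×1.3070e-04) = 459.1 m
R = ρL/A = (2.80×10^-8)(459.1)/(1.3070e-04) = 0.09835 Ω
P = I²R = (159)² × 0.09835 = 2490 W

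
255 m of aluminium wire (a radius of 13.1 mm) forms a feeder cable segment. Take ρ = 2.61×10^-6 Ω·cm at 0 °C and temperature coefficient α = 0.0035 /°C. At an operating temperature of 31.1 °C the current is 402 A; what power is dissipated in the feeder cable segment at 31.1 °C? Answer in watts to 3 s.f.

ρ = 2.61×10^-6 Ω·cm = 2.61×10^-8 Ω·m
A = πr² = π(1.3100e-02 m)² = 5.391e-04 m²
R₍0₎ = ρL/A = (2.61×10^-8)(255)/(5.391e-04) = 0.01234 Ω
R₍31.1₎ = R₍0₎(1 + αΔT) = 0.01234 × (1 + 0.0035×31.1) = 0.01369 Ω
P = I²R = (402)² × 0.01369 = 2210 W

2210 W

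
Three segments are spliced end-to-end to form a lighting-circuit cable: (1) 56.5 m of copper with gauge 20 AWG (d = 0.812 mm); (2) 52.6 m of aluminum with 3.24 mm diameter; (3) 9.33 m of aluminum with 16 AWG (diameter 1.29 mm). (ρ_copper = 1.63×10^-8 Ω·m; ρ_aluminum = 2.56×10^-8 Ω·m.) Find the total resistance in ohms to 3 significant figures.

Seg 1: A = π(0.812/2 mm)² = π(4.0600e-04 m)² = 5.178e-07 m²
R_1 = (1.63×10^-8)(56.5)/(5.178e-07) = 1.778 Ω
Seg 2: A = π(d/2)² = π(1.6200e-03 m)² = 8.245e-06 m²
R_2 = (2.56×10^-8)(52.6)/(8.245e-06) = 0.1633 Ω
Seg 3: A = π(1.29/2 mm)² = π(6.4500e-04 m)² = 1.307e-06 m²
R_3 = (2.56×10^-8)(9.33)/(1.307e-06) = 0.1827 Ω
R_total = R_1 + R_2 + R_3 = 2.12 Ω

2.12 Ω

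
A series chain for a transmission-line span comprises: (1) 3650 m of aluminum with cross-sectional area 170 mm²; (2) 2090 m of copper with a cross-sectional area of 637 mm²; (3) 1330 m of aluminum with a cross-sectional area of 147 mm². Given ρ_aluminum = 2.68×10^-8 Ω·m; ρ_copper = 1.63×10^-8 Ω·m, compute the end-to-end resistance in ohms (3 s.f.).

0.871 Ω

Seg 1: A = 170 mm² = 1.700e-04 m²
R_1 = (2.68×10^-8)(3650)/(1.700e-04) = 0.5754 Ω
Seg 2: A = 637 mm² = 6.370e-04 m²
R_2 = (1.63×10^-8)(2090)/(6.370e-04) = 0.05348 Ω
Seg 3: A = 147 mm² = 1.470e-04 m²
R_3 = (2.68×10^-8)(1330)/(1.470e-04) = 0.2425 Ω
R_total = R_1 + R_2 + R_3 = 0.871 Ω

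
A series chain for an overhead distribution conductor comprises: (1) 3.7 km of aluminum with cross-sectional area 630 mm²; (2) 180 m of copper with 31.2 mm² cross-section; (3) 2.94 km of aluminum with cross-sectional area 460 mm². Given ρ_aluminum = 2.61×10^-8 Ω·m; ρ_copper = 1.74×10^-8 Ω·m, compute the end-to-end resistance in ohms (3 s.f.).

Seg 1: A = 630 mm² = 6.300e-04 m²
R_1 = (2.61×10^-8)(3700)/(6.300e-04) = 0.1533 Ω
Seg 2: A = 31.2 mm² = 3.120e-05 m²
R_2 = (1.74×10^-8)(180)/(3.120e-05) = 0.1004 Ω
Seg 3: A = 460 mm² = 4.600e-04 m²
R_3 = (2.61×10^-8)(2940)/(4.600e-04) = 0.1668 Ω
R_total = R_1 + R_2 + R_3 = 0.420 Ω

0.420 Ω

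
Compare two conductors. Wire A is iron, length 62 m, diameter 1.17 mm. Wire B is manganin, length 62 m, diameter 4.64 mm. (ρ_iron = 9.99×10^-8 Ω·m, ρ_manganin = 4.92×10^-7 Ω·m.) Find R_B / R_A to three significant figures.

0.313

R ∝ ρL/d², so R_B/R_A = (ρ_B/ρ_A) × (d_A/d_B)²
= (4.92×10^-7/9.99×10^-8) × (1.17/4.64)² = 0.313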